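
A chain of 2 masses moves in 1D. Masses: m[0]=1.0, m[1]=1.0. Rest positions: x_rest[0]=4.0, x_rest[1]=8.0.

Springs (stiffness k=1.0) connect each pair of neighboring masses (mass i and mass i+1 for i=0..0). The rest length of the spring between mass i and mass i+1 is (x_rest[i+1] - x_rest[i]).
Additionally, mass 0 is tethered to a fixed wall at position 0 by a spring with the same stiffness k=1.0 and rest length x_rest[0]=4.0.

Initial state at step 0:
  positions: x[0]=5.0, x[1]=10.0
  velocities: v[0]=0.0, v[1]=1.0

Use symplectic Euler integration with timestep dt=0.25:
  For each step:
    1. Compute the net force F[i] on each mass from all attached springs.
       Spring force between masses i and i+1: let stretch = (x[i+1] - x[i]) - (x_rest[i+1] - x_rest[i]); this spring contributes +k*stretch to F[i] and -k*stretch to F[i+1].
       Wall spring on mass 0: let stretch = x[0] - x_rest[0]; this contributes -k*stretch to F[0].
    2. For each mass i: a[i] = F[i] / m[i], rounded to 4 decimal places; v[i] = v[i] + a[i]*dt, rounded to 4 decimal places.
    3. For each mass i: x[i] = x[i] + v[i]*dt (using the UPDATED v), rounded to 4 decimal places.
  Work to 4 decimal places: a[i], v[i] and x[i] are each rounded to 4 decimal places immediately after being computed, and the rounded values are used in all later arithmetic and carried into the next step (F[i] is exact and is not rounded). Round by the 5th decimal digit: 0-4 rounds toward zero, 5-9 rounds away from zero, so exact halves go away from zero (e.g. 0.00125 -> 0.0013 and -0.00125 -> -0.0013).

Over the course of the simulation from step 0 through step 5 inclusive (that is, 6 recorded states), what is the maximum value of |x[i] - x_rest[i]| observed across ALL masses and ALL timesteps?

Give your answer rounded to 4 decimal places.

Answer: 2.3335

Derivation:
Step 0: x=[5.0000 10.0000] v=[0.0000 1.0000]
Step 1: x=[5.0000 10.1875] v=[0.0000 0.7500]
Step 2: x=[5.0117 10.3008] v=[0.0469 0.4531]
Step 3: x=[5.0408 10.3335] v=[0.1163 0.1308]
Step 4: x=[5.0856 10.2854] v=[0.1793 -0.1924]
Step 5: x=[5.1376 10.1623] v=[0.2079 -0.4924]
Max displacement = 2.3335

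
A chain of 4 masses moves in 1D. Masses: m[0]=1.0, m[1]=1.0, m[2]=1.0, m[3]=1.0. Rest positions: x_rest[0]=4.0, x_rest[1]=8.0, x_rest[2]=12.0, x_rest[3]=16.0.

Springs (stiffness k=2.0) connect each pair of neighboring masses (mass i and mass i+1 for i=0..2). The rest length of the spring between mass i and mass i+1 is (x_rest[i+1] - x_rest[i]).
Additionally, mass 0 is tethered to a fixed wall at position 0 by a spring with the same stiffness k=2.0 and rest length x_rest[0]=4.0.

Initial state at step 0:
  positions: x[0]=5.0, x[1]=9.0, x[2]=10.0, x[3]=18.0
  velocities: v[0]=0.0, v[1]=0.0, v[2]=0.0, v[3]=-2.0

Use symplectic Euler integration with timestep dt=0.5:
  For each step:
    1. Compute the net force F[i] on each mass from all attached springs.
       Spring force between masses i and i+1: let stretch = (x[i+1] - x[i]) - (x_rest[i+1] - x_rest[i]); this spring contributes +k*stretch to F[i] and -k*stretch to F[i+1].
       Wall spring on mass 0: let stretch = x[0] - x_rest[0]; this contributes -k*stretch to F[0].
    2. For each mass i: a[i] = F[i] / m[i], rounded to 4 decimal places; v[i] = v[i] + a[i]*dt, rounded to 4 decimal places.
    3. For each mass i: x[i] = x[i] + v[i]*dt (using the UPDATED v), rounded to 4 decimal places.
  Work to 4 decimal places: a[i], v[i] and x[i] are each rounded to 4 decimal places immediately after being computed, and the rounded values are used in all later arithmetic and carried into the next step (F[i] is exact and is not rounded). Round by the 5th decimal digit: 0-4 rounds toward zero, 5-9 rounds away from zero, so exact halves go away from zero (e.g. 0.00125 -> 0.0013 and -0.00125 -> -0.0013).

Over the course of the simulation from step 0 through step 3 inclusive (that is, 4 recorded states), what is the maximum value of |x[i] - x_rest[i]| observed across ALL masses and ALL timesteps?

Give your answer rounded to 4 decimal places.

Step 0: x=[5.0000 9.0000 10.0000 18.0000] v=[0.0000 0.0000 0.0000 -2.0000]
Step 1: x=[4.5000 7.5000 13.5000 15.0000] v=[-1.0000 -3.0000 7.0000 -6.0000]
Step 2: x=[3.2500 7.5000 14.7500 13.2500] v=[-2.5000 0.0000 2.5000 -3.5000]
Step 3: x=[2.5000 9.0000 11.6250 14.2500] v=[-1.5000 3.0000 -6.2500 2.0000]
Max displacement = 2.7500

Answer: 2.7500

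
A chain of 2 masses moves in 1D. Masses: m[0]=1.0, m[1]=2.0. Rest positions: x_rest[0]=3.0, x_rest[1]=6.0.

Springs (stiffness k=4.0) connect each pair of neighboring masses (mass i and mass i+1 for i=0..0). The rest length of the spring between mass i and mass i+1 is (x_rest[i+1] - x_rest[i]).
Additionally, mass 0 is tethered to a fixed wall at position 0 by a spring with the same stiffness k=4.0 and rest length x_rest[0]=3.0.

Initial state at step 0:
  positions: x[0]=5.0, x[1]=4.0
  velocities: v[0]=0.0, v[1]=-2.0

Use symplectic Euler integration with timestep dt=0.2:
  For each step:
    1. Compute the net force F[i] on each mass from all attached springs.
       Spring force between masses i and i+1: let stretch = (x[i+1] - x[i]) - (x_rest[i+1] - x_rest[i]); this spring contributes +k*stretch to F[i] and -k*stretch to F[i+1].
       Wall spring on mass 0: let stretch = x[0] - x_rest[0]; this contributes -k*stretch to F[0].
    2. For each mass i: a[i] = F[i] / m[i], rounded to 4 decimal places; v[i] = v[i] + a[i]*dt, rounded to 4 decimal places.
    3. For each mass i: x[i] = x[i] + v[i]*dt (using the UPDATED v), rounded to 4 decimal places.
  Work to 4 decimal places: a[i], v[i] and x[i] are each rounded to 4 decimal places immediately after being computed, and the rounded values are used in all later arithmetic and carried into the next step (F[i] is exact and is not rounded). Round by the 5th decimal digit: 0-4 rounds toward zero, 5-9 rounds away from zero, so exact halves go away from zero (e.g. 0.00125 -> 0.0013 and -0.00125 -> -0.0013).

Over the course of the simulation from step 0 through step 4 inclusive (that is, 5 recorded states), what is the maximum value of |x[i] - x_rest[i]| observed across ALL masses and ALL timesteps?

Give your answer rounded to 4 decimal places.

Answer: 3.5895

Derivation:
Step 0: x=[5.0000 4.0000] v=[0.0000 -2.0000]
Step 1: x=[4.0400 3.9200] v=[-4.8000 -0.4000]
Step 2: x=[2.4144 4.0896] v=[-8.1280 0.8480]
Step 3: x=[0.6705 4.3652] v=[-8.7194 1.3779]
Step 4: x=[-0.5895 4.5852] v=[-6.3000 1.1000]
Max displacement = 3.5895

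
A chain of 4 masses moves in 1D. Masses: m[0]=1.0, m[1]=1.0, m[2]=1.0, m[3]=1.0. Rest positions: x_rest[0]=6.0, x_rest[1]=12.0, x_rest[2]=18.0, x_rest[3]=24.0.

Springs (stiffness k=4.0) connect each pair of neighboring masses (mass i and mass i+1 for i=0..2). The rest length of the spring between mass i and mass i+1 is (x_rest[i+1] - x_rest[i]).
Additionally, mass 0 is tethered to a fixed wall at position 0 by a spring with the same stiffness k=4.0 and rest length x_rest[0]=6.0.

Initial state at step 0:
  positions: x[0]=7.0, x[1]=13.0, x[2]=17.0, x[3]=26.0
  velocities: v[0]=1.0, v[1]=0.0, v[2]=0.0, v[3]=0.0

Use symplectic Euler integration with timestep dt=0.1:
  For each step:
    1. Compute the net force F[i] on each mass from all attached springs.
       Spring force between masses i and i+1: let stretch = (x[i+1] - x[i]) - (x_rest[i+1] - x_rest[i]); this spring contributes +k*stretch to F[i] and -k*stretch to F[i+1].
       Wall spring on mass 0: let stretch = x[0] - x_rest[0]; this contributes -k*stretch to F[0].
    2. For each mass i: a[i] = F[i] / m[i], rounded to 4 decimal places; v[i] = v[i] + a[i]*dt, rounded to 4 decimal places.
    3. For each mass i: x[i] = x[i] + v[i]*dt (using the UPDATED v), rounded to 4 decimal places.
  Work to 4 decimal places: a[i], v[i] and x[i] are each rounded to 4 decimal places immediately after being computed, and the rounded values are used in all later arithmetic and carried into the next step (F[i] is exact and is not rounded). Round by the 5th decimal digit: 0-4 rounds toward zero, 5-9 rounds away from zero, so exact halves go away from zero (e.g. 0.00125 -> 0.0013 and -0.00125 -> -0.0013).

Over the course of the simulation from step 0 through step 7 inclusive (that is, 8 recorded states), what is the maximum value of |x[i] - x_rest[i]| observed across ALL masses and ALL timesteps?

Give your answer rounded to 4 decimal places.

Answer: 2.1517

Derivation:
Step 0: x=[7.0000 13.0000 17.0000 26.0000] v=[1.0000 0.0000 0.0000 0.0000]
Step 1: x=[7.0600 12.9200 17.2000 25.8800] v=[0.6000 -0.8000 2.0000 -1.2000]
Step 2: x=[7.0720 12.7768 17.5760 25.6528] v=[0.1200 -1.4320 3.7600 -2.2720]
Step 3: x=[7.0293 12.5974 18.0831 25.3425] v=[-0.4269 -1.7942 5.0710 -3.1027]
Step 4: x=[6.9282 12.4147 18.6612 24.9819] v=[-1.0114 -1.8272 5.7805 -3.6065]
Step 5: x=[6.7694 12.2624 19.2422 24.6084] v=[-1.5881 -1.5232 5.8102 -3.7348]
Step 6: x=[6.5595 12.1696 19.7587 24.2603] v=[-2.0987 -0.9285 5.1648 -3.4813]
Step 7: x=[6.3117 12.1559 20.1517 23.9721] v=[-2.4785 -0.1369 3.9298 -2.8819]
Max displacement = 2.1517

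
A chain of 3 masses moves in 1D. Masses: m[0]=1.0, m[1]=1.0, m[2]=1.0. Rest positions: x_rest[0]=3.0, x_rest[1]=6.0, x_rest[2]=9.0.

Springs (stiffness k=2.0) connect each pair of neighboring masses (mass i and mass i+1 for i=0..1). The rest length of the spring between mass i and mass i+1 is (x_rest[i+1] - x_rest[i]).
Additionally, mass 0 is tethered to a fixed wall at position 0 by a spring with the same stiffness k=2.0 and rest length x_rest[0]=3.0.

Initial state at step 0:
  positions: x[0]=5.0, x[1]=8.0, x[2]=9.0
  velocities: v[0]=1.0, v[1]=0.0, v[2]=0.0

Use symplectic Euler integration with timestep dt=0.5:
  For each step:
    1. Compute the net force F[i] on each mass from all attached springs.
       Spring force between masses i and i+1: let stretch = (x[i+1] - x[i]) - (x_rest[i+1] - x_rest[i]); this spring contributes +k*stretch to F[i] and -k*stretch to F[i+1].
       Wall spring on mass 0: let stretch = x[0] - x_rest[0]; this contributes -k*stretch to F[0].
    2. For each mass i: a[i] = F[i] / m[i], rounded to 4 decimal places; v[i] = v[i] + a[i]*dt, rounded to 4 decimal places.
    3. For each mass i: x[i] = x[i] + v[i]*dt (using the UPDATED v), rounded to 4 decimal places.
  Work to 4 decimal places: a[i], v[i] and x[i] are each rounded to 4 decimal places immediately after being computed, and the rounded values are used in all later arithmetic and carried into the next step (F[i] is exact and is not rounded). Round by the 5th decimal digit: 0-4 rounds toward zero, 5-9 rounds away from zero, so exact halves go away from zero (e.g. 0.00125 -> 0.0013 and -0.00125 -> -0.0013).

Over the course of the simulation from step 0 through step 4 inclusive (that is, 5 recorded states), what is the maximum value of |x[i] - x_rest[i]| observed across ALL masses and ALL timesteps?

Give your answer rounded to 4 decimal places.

Step 0: x=[5.0000 8.0000 9.0000] v=[1.0000 0.0000 0.0000]
Step 1: x=[4.5000 7.0000 10.0000] v=[-1.0000 -2.0000 2.0000]
Step 2: x=[3.0000 6.2500 11.0000] v=[-3.0000 -1.5000 2.0000]
Step 3: x=[1.6250 6.2500 11.1250] v=[-2.7500 0.0000 0.2500]
Step 4: x=[1.7500 6.3750 10.3125] v=[0.2500 0.2500 -1.6250]
Max displacement = 2.1250

Answer: 2.1250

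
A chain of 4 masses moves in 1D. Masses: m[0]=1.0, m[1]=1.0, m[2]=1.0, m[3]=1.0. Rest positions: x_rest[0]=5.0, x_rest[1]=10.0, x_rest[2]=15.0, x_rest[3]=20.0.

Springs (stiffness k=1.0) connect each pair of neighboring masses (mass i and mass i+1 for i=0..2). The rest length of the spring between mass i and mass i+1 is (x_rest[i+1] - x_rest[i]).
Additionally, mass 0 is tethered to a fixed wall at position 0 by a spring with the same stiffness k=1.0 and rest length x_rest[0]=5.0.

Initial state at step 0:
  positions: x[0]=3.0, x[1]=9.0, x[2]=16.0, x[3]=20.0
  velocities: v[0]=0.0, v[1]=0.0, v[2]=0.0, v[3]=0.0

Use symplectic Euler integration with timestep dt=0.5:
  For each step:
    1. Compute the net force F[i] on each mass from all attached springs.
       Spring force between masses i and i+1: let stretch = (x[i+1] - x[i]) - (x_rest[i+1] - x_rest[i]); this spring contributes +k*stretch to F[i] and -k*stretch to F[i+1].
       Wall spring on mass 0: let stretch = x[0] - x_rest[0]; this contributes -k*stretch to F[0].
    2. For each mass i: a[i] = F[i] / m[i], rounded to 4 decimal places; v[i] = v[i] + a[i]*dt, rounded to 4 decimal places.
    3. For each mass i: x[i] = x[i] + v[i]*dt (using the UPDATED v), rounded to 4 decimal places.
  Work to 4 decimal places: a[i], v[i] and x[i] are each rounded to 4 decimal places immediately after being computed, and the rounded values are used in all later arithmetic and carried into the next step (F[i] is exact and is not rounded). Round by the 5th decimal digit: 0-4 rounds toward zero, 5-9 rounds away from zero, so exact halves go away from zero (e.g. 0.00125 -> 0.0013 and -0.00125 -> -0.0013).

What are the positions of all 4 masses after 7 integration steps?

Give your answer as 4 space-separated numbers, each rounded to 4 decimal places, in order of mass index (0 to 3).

Answer: 4.8009 11.0298 16.0372 18.3615

Derivation:
Step 0: x=[3.0000 9.0000 16.0000 20.0000] v=[0.0000 0.0000 0.0000 0.0000]
Step 1: x=[3.7500 9.2500 15.2500 20.2500] v=[1.5000 0.5000 -1.5000 0.5000]
Step 2: x=[4.9375 9.6250 14.2500 20.5000] v=[2.3750 0.7500 -2.0000 0.5000]
Step 3: x=[6.0625 9.9844 13.6563 20.4375] v=[2.2500 0.7188 -1.1875 -0.1250]
Step 4: x=[6.6524 10.2813 13.8399 19.9297] v=[1.1797 0.5938 0.3672 -1.0156]
Step 5: x=[6.4864 10.5607 14.6563 19.1495] v=[-0.3321 0.5587 1.6328 -1.5605]
Step 6: x=[5.7173 10.8454 15.5721 18.4960] v=[-1.5382 0.5694 1.8316 -1.3071]
Step 7: x=[4.8009 11.0298 16.0372 18.3615] v=[-1.8328 0.3687 0.9302 -0.2691]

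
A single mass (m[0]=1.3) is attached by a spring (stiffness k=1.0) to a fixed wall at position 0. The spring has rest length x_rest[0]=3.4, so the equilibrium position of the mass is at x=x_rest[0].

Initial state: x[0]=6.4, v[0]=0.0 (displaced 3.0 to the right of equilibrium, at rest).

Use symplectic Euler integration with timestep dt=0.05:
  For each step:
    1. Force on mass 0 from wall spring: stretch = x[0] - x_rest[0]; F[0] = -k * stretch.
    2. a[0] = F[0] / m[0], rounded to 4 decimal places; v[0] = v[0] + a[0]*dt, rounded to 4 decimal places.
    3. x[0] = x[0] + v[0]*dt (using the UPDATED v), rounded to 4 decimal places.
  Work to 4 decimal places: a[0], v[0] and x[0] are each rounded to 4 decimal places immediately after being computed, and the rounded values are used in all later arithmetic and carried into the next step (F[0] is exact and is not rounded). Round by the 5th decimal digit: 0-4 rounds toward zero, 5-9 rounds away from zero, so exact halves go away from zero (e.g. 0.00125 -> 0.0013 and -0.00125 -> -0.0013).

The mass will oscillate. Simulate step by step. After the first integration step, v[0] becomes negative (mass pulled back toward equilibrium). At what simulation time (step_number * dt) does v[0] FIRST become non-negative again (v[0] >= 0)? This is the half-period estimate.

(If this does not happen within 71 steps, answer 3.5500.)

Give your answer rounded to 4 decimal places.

Step 0: x=[6.4000] v=[0.0000]
Step 1: x=[6.3942] v=[-0.1154]
Step 2: x=[6.3827] v=[-0.2306]
Step 3: x=[6.3654] v=[-0.3453]
Step 4: x=[6.3424] v=[-0.4594]
Step 5: x=[6.3138] v=[-0.5726]
Step 6: x=[6.2796] v=[-0.6847]
Step 7: x=[6.2398] v=[-0.7955]
Step 8: x=[6.1946] v=[-0.9047]
Step 9: x=[6.1440] v=[-1.0122]
Step 10: x=[6.0881] v=[-1.1177]
Step 11: x=[6.0270] v=[-1.2211]
Step 12: x=[5.9609] v=[-1.3221]
Step 13: x=[5.8899] v=[-1.4206]
Step 14: x=[5.8141] v=[-1.5164]
Step 15: x=[5.7336] v=[-1.6093]
Step 16: x=[5.6486] v=[-1.6991]
Step 17: x=[5.5593] v=[-1.7856]
Step 18: x=[5.4659] v=[-1.8687]
Step 19: x=[5.3685] v=[-1.9482]
Step 20: x=[5.2673] v=[-2.0239]
Step 21: x=[5.1625] v=[-2.0957]
Step 22: x=[5.0543] v=[-2.1635]
Step 23: x=[4.9429] v=[-2.2271]
Step 24: x=[4.8286] v=[-2.2864]
Step 25: x=[4.7115] v=[-2.3413]
Step 26: x=[4.5919] v=[-2.3917]
Step 27: x=[4.4700] v=[-2.4375]
Step 28: x=[4.3461] v=[-2.4787]
Step 29: x=[4.2203] v=[-2.5151]
Step 30: x=[4.0930] v=[-2.5467]
Step 31: x=[3.9643] v=[-2.5734]
Step 32: x=[3.8345] v=[-2.5951]
Step 33: x=[3.7039] v=[-2.6118]
Step 34: x=[3.5727] v=[-2.6235]
Step 35: x=[3.4412] v=[-2.6301]
Step 36: x=[3.3096] v=[-2.6317]
Step 37: x=[3.1782] v=[-2.6282]
Step 38: x=[3.0472] v=[-2.6197]
Step 39: x=[2.9169] v=[-2.6061]
Step 40: x=[2.7875] v=[-2.5875]
Step 41: x=[2.6593] v=[-2.5639]
Step 42: x=[2.5325] v=[-2.5354]
Step 43: x=[2.4074] v=[-2.5020]
Step 44: x=[2.2842] v=[-2.4638]
Step 45: x=[2.1632] v=[-2.4209]
Step 46: x=[2.0445] v=[-2.3733]
Step 47: x=[1.9284] v=[-2.3212]
Step 48: x=[1.8152] v=[-2.2646]
Step 49: x=[1.7050] v=[-2.2036]
Step 50: x=[1.5981] v=[-2.1384]
Step 51: x=[1.4946] v=[-2.0691]
Step 52: x=[1.3948] v=[-1.9958]
Step 53: x=[1.2989] v=[-1.9187]
Step 54: x=[1.2070] v=[-1.8379]
Step 55: x=[1.1193] v=[-1.7536]
Step 56: x=[1.0360] v=[-1.6659]
Step 57: x=[0.9573] v=[-1.5750]
Step 58: x=[0.8832] v=[-1.4811]
Step 59: x=[0.8140] v=[-1.3843]
Step 60: x=[0.7498] v=[-1.2848]
Step 61: x=[0.6907] v=[-1.1829]
Step 62: x=[0.6368] v=[-1.0787]
Step 63: x=[0.5882] v=[-0.9724]
Step 64: x=[0.5450] v=[-0.8643]
Step 65: x=[0.5073] v=[-0.7545]
Step 66: x=[0.4751] v=[-0.6432]
Step 67: x=[0.4486] v=[-0.5307]
Step 68: x=[0.4277] v=[-0.4172]
Step 69: x=[0.4126] v=[-0.3029]
Step 70: x=[0.4032] v=[-0.1880]
Step 71: x=[0.3996] v=[-0.0727]
v[0] did not become non-negative within 71 steps; using fallback time=3.5500

Answer: 3.5500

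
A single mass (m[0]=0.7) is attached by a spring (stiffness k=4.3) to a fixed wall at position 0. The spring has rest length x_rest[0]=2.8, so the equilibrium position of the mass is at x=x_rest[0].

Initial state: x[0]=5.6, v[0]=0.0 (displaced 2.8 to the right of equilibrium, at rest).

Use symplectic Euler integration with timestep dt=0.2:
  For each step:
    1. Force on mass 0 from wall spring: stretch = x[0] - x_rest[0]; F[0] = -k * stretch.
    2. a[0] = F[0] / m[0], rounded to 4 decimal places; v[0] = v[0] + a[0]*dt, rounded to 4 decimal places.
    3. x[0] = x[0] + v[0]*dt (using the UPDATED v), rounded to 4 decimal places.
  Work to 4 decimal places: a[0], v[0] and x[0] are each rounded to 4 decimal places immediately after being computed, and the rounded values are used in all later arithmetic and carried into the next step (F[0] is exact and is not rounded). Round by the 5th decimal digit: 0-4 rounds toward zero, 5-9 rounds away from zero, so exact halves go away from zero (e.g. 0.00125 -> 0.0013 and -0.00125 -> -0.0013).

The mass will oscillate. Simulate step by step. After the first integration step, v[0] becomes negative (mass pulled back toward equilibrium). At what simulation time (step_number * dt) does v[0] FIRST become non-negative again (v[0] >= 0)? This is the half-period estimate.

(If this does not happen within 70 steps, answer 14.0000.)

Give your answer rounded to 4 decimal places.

Answer: 1.4000

Derivation:
Step 0: x=[5.6000] v=[0.0000]
Step 1: x=[4.9120] v=[-3.4400]
Step 2: x=[3.7051] v=[-6.0347]
Step 3: x=[2.2758] v=[-7.1467]
Step 4: x=[0.9753] v=[-6.5027]
Step 5: x=[0.1231] v=[-4.2609]
Step 6: x=[-0.0713] v=[-0.9721]
Step 7: x=[0.4398] v=[2.5555]
First v>=0 after going negative at step 7, time=1.4000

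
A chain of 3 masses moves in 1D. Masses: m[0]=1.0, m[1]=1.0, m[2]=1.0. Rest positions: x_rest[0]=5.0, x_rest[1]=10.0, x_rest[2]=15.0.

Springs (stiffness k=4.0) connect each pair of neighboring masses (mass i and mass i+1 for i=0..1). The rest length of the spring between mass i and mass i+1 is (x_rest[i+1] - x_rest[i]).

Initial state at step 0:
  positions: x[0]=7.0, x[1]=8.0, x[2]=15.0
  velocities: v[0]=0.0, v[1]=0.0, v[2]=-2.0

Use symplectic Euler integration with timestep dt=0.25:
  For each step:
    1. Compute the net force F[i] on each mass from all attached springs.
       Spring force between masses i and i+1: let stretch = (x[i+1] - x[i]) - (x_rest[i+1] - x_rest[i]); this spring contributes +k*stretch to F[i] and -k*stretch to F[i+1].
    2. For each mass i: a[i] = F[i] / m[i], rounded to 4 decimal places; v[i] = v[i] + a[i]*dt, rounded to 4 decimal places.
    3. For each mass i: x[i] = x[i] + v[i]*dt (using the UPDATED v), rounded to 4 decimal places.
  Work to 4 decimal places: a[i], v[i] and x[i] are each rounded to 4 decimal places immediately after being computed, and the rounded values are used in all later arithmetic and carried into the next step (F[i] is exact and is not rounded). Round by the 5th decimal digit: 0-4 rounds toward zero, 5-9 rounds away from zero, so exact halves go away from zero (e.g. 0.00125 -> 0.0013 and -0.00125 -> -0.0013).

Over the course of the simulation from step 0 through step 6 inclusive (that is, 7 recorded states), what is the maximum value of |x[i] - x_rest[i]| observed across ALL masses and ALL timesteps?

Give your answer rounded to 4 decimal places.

Answer: 3.1552

Derivation:
Step 0: x=[7.0000 8.0000 15.0000] v=[0.0000 0.0000 -2.0000]
Step 1: x=[6.0000 9.5000 14.0000] v=[-4.0000 6.0000 -4.0000]
Step 2: x=[4.6250 11.2500 13.1250] v=[-5.5000 7.0000 -3.5000]
Step 3: x=[3.6563 11.8125 13.0313] v=[-3.8750 2.2500 -0.3750]
Step 4: x=[3.4766 10.6407 13.8829] v=[-0.7188 -4.6874 3.4062]
Step 5: x=[3.8379 8.4884 15.1739] v=[1.4453 -8.6093 5.1640]
Step 6: x=[4.1119 6.8448 16.0435] v=[1.0958 -6.5743 3.4785]
Max displacement = 3.1552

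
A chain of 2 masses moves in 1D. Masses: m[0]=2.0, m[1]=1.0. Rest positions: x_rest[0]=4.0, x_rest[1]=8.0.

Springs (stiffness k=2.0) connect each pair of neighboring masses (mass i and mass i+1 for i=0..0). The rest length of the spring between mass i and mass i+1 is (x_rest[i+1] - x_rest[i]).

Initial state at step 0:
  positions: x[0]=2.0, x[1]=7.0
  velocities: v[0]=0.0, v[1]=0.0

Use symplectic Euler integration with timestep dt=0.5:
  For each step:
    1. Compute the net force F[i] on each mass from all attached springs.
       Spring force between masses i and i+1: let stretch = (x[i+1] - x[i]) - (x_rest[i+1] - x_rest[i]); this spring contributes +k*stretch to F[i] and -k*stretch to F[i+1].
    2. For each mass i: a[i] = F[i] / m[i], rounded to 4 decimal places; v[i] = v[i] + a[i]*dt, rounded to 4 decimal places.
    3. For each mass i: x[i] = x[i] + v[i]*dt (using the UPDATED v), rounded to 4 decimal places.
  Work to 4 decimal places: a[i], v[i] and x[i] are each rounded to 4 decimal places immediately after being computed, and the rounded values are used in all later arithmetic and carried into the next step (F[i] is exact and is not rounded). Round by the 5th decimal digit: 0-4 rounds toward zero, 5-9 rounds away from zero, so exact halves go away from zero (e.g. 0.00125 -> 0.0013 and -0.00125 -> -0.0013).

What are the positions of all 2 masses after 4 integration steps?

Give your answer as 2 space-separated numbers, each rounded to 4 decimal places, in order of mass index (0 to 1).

Step 0: x=[2.0000 7.0000] v=[0.0000 0.0000]
Step 1: x=[2.2500 6.5000] v=[0.5000 -1.0000]
Step 2: x=[2.5625 5.8750] v=[0.6250 -1.2500]
Step 3: x=[2.7032 5.5938] v=[0.2813 -0.5625]
Step 4: x=[2.5665 5.8673] v=[-0.2734 0.5469]

Answer: 2.5665 5.8673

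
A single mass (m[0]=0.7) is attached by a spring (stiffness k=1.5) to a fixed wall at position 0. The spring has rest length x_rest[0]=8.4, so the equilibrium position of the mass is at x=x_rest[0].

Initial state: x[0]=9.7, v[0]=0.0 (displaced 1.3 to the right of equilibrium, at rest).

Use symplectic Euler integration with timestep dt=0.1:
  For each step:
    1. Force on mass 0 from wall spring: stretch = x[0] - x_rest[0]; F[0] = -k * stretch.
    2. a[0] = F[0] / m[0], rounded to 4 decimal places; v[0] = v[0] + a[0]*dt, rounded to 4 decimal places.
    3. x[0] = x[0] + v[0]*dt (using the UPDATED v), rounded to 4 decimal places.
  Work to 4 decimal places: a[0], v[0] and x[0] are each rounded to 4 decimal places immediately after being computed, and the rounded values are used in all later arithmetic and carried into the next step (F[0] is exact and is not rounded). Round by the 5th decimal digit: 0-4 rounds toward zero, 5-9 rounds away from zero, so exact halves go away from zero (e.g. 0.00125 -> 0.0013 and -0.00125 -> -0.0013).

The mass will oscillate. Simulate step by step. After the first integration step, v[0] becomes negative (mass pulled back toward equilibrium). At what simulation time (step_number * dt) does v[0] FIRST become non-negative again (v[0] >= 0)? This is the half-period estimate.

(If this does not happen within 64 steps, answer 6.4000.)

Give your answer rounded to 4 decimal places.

Answer: 2.2000

Derivation:
Step 0: x=[9.7000] v=[0.0000]
Step 1: x=[9.6721] v=[-0.2786]
Step 2: x=[9.6170] v=[-0.5512]
Step 3: x=[9.5358] v=[-0.8120]
Step 4: x=[9.4303] v=[-1.0554]
Step 5: x=[9.3027] v=[-1.2762]
Step 6: x=[9.1557] v=[-1.4696]
Step 7: x=[8.9926] v=[-1.6315]
Step 8: x=[8.8168] v=[-1.7585]
Step 9: x=[8.6320] v=[-1.8478]
Step 10: x=[8.4423] v=[-1.8975]
Step 11: x=[8.2516] v=[-1.9066]
Step 12: x=[8.0641] v=[-1.8748]
Step 13: x=[7.8838] v=[-1.8028]
Step 14: x=[7.7146] v=[-1.6922]
Step 15: x=[7.5601] v=[-1.5453]
Step 16: x=[7.4236] v=[-1.3653]
Step 17: x=[7.3080] v=[-1.1561]
Step 18: x=[7.2158] v=[-0.9221]
Step 19: x=[7.1490] v=[-0.6683]
Step 20: x=[7.1090] v=[-0.4002]
Step 21: x=[7.0966] v=[-0.1236]
Step 22: x=[7.1122] v=[0.1557]
First v>=0 after going negative at step 22, time=2.2000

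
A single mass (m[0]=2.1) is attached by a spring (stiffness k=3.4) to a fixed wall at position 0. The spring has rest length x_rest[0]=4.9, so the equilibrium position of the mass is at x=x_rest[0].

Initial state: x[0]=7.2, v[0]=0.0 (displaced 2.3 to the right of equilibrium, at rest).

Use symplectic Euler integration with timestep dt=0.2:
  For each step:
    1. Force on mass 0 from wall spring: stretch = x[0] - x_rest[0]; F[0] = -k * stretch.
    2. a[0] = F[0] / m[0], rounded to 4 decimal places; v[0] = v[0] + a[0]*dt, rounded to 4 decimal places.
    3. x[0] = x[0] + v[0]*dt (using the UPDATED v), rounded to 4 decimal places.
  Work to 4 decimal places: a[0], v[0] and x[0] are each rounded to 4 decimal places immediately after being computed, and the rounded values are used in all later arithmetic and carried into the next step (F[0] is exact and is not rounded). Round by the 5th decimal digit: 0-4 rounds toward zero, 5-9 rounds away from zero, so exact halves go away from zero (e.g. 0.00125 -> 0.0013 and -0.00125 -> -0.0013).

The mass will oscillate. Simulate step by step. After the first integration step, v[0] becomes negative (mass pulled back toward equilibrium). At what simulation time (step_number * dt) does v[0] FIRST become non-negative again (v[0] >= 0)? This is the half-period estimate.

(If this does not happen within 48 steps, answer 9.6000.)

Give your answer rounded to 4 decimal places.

Step 0: x=[7.2000] v=[0.0000]
Step 1: x=[7.0510] v=[-0.7448]
Step 2: x=[6.7627] v=[-1.4413]
Step 3: x=[6.3538] v=[-2.0445]
Step 4: x=[5.8507] v=[-2.5153]
Step 5: x=[5.2861] v=[-2.8231]
Step 6: x=[4.6965] v=[-2.9481]
Step 7: x=[4.1201] v=[-2.8822]
Step 8: x=[3.5942] v=[-2.6297]
Step 9: x=[3.1528] v=[-2.2069]
Step 10: x=[2.8246] v=[-1.6411]
Step 11: x=[2.6308] v=[-0.9691]
Step 12: x=[2.5839] v=[-0.2343]
Step 13: x=[2.6870] v=[0.5157]
First v>=0 after going negative at step 13, time=2.6000

Answer: 2.6000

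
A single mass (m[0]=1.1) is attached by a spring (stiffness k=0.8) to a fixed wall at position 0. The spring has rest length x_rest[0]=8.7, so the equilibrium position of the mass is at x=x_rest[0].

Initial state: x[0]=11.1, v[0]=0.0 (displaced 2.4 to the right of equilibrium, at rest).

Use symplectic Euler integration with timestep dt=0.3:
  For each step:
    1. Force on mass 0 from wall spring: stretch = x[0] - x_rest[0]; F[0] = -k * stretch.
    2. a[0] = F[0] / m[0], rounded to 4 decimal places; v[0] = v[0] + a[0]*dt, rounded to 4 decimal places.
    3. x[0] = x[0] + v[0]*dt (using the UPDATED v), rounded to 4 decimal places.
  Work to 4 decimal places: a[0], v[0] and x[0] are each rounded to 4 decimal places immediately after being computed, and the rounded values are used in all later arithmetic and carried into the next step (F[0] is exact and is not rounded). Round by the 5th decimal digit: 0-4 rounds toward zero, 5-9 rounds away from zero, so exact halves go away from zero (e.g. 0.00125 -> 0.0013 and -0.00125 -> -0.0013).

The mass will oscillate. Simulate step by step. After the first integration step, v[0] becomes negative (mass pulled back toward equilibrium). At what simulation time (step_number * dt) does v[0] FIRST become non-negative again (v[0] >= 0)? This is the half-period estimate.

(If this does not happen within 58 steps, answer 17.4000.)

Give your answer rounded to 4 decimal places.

Answer: 3.9000

Derivation:
Step 0: x=[11.1000] v=[0.0000]
Step 1: x=[10.9429] v=[-0.5237]
Step 2: x=[10.6390] v=[-1.0131]
Step 3: x=[10.2081] v=[-1.4362]
Step 4: x=[9.6785] v=[-1.7652]
Step 5: x=[9.0849] v=[-1.9787]
Step 6: x=[8.4661] v=[-2.0627]
Step 7: x=[7.8626] v=[-2.0117]
Step 8: x=[7.3139] v=[-1.8290]
Step 9: x=[6.8559] v=[-1.5266]
Step 10: x=[6.5186] v=[-1.1242]
Step 11: x=[6.3241] v=[-0.6483]
Step 12: x=[6.2851] v=[-0.1299]
Step 13: x=[6.4042] v=[0.3970]
First v>=0 after going negative at step 13, time=3.9000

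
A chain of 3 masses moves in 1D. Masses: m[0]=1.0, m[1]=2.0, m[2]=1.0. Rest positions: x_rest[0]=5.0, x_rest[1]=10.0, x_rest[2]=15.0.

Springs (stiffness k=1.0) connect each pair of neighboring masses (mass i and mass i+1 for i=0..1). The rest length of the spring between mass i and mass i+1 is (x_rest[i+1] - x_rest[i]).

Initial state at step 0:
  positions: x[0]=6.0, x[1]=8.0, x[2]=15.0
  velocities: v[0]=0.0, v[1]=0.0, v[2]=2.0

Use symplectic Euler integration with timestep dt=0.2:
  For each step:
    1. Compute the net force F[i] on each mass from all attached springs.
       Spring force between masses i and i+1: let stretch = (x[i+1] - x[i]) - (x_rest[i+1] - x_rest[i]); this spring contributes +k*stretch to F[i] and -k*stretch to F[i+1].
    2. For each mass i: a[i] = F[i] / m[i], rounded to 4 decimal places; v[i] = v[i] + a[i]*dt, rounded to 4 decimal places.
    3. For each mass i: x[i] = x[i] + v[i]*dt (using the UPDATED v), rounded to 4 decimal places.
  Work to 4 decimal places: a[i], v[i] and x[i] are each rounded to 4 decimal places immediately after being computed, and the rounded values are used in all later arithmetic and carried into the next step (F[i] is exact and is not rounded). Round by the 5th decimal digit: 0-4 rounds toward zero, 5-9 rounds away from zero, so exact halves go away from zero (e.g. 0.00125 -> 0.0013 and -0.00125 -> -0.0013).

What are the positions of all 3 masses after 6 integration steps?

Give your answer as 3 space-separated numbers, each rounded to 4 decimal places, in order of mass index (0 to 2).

Answer: 4.0584 9.8374 15.6667

Derivation:
Step 0: x=[6.0000 8.0000 15.0000] v=[0.0000 0.0000 2.0000]
Step 1: x=[5.8800 8.1000 15.3200] v=[-0.6000 0.5000 1.6000]
Step 2: x=[5.6488 8.3000 15.5512] v=[-1.1560 1.0000 1.1560]
Step 3: x=[5.3236 8.5920 15.6924] v=[-1.6258 1.4600 0.7058]
Step 4: x=[4.9292 8.9606 15.7495] v=[-1.9721 1.8432 0.2857]
Step 5: x=[4.4960 9.3844 15.7351] v=[-2.1658 2.1190 -0.0721]
Step 6: x=[4.0584 9.8374 15.6667] v=[-2.1881 2.2652 -0.3422]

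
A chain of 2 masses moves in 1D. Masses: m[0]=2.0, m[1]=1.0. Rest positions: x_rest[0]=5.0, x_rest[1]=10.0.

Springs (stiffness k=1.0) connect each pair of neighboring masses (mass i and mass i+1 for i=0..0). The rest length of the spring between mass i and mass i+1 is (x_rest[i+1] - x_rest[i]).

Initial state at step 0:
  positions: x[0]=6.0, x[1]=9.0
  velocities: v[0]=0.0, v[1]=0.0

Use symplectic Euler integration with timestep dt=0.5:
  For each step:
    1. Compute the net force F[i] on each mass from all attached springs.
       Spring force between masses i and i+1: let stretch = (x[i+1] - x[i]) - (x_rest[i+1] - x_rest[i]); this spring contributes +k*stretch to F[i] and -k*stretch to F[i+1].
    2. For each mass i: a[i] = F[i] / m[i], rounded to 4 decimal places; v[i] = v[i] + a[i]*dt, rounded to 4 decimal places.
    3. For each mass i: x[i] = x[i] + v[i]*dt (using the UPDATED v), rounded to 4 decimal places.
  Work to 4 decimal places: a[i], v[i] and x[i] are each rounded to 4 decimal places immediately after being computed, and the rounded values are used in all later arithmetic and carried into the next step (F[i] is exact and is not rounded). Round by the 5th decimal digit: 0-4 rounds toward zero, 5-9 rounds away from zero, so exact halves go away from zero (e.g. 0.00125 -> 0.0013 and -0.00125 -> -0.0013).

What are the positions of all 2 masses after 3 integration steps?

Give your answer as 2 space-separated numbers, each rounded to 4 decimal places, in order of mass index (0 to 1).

Step 0: x=[6.0000 9.0000] v=[0.0000 0.0000]
Step 1: x=[5.7500 9.5000] v=[-0.5000 1.0000]
Step 2: x=[5.3438 10.3125] v=[-0.8125 1.6250]
Step 3: x=[4.9336 11.1329] v=[-0.8204 1.6407]

Answer: 4.9336 11.1329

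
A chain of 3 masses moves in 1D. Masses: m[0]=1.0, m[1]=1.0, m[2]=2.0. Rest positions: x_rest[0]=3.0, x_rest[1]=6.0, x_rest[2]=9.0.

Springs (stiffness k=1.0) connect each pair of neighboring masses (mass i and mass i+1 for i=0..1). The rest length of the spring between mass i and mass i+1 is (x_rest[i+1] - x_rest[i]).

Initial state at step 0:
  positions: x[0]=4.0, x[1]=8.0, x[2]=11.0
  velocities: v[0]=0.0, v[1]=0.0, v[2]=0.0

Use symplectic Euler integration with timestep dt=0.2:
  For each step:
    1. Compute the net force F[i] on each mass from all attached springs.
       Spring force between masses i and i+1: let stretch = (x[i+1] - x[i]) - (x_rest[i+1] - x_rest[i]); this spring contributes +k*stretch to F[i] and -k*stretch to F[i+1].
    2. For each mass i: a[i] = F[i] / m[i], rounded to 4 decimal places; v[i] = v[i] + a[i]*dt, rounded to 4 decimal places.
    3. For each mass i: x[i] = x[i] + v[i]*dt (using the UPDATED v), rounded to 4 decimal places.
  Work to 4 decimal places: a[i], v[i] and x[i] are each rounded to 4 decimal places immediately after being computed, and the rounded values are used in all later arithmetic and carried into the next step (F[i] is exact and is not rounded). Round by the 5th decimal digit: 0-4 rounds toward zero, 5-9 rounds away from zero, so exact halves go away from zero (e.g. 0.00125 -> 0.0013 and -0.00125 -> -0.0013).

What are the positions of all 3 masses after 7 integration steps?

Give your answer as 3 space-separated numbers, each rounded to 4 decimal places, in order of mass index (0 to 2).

Answer: 4.7785 7.3803 10.9206

Derivation:
Step 0: x=[4.0000 8.0000 11.0000] v=[0.0000 0.0000 0.0000]
Step 1: x=[4.0400 7.9600 11.0000] v=[0.2000 -0.2000 0.0000]
Step 2: x=[4.1168 7.8848 10.9992] v=[0.3840 -0.3760 -0.0040]
Step 3: x=[4.2243 7.7835 10.9961] v=[0.5376 -0.5067 -0.0154]
Step 4: x=[4.3542 7.6683 10.9888] v=[0.6494 -0.5760 -0.0367]
Step 5: x=[4.4966 7.5534 10.9750] v=[0.7122 -0.5747 -0.0688]
Step 6: x=[4.6413 7.4531 10.9528] v=[0.7236 -0.5017 -0.1110]
Step 7: x=[4.7785 7.3803 10.9206] v=[0.6860 -0.3641 -0.1610]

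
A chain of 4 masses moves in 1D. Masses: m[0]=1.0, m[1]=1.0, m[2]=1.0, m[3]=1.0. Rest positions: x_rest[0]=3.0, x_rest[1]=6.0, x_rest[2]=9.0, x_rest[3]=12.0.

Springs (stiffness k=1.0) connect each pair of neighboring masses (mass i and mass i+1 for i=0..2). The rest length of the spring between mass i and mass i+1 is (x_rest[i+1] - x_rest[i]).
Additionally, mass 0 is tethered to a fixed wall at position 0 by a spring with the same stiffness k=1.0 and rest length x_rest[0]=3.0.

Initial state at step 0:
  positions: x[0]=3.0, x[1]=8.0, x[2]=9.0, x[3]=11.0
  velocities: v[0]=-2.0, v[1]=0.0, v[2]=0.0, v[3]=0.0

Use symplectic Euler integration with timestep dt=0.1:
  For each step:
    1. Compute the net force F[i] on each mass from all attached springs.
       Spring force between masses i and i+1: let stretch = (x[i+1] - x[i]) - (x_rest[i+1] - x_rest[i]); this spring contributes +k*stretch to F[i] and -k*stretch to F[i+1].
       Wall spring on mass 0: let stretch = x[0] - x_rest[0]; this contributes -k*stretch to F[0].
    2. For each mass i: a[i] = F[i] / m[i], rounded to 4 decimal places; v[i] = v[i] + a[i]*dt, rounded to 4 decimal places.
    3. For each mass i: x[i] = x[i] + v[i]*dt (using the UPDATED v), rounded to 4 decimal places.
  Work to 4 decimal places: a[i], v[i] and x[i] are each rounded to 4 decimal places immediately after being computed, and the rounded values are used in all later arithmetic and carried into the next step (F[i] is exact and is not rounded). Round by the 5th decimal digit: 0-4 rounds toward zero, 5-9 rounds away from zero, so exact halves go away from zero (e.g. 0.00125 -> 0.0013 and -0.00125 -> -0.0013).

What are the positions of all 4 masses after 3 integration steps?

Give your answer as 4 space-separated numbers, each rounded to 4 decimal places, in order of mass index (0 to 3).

Answer: 2.5319 7.7575 9.0575 11.0600

Derivation:
Step 0: x=[3.0000 8.0000 9.0000 11.0000] v=[-2.0000 0.0000 0.0000 0.0000]
Step 1: x=[2.8200 7.9600 9.0100 11.0100] v=[-1.8000 -0.4000 0.1000 0.1000]
Step 2: x=[2.6632 7.8791 9.0295 11.0300] v=[-1.5680 -0.8090 0.1950 0.2000]
Step 3: x=[2.5319 7.7575 9.0575 11.0600] v=[-1.3127 -1.2156 0.2800 0.3000]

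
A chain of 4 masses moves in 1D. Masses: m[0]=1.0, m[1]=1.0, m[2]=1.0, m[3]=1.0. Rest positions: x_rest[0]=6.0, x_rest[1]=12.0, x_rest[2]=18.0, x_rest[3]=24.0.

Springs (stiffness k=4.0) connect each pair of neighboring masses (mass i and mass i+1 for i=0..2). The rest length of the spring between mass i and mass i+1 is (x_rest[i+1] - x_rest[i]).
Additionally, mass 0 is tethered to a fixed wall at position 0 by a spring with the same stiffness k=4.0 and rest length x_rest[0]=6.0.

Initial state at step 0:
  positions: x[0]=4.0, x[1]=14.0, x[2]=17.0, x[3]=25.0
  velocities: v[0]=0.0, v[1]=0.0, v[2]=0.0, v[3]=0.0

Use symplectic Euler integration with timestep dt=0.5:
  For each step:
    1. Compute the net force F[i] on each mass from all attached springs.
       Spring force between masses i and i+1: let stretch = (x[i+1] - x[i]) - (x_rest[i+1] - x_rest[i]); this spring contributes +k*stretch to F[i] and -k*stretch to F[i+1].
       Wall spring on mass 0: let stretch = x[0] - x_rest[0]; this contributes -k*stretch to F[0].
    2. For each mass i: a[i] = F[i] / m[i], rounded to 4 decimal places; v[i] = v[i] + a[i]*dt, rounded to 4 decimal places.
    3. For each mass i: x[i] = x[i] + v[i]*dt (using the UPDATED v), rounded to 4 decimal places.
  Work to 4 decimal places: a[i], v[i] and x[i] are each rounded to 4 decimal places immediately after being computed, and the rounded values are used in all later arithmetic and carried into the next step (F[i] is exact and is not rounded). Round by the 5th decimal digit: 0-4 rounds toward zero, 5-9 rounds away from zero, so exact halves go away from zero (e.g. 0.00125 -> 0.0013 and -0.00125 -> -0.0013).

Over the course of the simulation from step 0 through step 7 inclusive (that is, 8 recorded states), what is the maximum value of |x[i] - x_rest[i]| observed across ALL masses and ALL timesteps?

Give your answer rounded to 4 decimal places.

Answer: 6.0000

Derivation:
Step 0: x=[4.0000 14.0000 17.0000 25.0000] v=[0.0000 0.0000 0.0000 0.0000]
Step 1: x=[10.0000 7.0000 22.0000 23.0000] v=[12.0000 -14.0000 10.0000 -4.0000]
Step 2: x=[3.0000 18.0000 13.0000 26.0000] v=[-14.0000 22.0000 -18.0000 6.0000]
Step 3: x=[8.0000 9.0000 22.0000 22.0000] v=[10.0000 -18.0000 18.0000 -8.0000]
Step 4: x=[6.0000 12.0000 18.0000 24.0000] v=[-4.0000 6.0000 -8.0000 4.0000]
Step 5: x=[4.0000 15.0000 14.0000 26.0000] v=[-4.0000 6.0000 -8.0000 4.0000]
Step 6: x=[9.0000 6.0000 23.0000 22.0000] v=[10.0000 -18.0000 18.0000 -8.0000]
Step 7: x=[2.0000 17.0000 14.0000 25.0000] v=[-14.0000 22.0000 -18.0000 6.0000]
Max displacement = 6.0000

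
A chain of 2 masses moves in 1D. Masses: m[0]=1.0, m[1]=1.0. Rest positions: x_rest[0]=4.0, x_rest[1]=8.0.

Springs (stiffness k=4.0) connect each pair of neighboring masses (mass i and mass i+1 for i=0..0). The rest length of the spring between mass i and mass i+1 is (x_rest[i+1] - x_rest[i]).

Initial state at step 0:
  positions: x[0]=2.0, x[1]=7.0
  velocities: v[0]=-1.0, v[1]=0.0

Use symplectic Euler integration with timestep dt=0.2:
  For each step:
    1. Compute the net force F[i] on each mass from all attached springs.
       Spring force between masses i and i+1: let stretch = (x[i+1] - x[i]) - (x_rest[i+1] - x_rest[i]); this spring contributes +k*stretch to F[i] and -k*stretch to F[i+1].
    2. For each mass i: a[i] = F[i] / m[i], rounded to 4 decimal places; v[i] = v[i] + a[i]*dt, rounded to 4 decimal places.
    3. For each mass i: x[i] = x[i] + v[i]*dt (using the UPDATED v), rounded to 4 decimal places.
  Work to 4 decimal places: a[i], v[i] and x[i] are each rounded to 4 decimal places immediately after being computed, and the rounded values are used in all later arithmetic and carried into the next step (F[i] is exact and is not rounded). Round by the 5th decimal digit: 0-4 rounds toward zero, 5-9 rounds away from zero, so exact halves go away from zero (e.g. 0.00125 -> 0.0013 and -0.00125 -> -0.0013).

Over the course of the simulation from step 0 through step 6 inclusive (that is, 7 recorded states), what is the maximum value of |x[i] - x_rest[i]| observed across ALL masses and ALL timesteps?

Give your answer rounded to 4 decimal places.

Step 0: x=[2.0000 7.0000] v=[-1.0000 0.0000]
Step 1: x=[1.9600 6.8400] v=[-0.2000 -0.8000]
Step 2: x=[2.0608 6.5392] v=[0.5040 -1.5040]
Step 3: x=[2.2381 6.1619] v=[0.8867 -1.8867]
Step 4: x=[2.4032 5.7968] v=[0.8257 -1.8257]
Step 5: x=[2.4713 5.5287] v=[0.3406 -1.3406]
Step 6: x=[2.3886 5.4114] v=[-0.4135 -0.5865]
Max displacement = 2.5886

Answer: 2.5886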